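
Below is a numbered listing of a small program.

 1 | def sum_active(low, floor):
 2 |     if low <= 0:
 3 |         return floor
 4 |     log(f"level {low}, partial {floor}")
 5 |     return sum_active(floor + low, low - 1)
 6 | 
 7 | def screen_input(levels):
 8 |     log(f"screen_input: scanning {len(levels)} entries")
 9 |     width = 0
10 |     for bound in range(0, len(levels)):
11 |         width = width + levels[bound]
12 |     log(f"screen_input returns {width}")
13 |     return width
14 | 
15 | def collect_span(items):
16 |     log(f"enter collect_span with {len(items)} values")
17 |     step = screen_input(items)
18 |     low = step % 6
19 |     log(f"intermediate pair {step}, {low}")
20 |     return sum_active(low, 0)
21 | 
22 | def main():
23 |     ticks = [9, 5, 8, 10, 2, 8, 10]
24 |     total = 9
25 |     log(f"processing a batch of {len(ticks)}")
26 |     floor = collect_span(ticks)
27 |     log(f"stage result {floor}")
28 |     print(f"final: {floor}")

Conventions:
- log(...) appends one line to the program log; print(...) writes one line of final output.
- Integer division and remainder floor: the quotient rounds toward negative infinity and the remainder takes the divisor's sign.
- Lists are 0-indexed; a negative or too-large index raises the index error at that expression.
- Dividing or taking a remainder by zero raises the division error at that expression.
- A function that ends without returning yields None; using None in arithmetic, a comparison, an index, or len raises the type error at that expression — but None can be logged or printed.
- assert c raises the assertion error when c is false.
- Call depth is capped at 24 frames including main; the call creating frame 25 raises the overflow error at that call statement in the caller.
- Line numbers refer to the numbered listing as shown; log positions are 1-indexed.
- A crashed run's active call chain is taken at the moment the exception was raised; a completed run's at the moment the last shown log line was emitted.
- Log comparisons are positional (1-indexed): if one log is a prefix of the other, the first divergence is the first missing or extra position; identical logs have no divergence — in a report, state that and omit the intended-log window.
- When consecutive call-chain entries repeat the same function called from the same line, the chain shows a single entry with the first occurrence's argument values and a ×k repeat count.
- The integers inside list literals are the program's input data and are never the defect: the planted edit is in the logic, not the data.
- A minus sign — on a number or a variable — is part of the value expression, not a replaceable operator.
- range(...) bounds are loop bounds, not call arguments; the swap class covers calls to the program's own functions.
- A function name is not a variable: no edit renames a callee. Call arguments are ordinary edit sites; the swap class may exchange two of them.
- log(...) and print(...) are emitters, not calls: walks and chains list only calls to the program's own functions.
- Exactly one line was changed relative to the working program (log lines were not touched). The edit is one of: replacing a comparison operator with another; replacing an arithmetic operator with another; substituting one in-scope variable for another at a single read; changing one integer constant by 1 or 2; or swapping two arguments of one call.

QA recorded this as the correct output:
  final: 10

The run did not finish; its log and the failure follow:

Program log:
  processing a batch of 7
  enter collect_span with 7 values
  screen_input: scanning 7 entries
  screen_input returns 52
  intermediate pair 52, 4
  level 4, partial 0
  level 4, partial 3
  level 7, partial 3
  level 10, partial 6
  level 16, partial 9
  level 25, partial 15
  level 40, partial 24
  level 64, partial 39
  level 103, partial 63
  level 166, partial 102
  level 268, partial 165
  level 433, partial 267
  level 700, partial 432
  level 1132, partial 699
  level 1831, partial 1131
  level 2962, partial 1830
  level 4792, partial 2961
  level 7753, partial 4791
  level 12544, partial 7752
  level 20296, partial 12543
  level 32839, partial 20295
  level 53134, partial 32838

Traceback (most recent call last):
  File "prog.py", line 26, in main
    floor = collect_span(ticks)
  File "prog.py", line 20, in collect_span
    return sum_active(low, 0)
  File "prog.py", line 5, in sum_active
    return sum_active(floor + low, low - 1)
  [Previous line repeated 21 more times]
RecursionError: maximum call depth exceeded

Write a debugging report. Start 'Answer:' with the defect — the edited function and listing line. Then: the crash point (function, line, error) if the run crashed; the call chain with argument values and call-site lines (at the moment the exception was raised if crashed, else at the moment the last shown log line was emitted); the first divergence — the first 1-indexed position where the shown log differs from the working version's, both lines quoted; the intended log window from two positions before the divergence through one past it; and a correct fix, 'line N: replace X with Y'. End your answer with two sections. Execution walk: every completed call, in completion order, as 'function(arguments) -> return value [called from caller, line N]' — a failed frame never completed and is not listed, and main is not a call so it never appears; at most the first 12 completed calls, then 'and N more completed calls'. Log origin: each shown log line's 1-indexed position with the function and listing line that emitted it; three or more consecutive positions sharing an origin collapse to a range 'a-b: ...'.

Answer: the defect is in sum_active at line 5.
Key fact: Everything matches until log position 7, which reads 'level 4, partial 3' in place of 'level 3, partial 4'.
Crash: sum_active, line 5, RecursionError.
Call chain: main -> collect_span([9, 5, 8, 10, 2, 8, 10]) (called at line 26) -> sum_active(4, 0) (called at line 20) -> sum_active(4, 3) (called at line 5) ×21.
First divergence: position 7 — shown 'level 4, partial 3', intended 'level 3, partial 4'.
Intended log window:
  5: intermediate pair 52, 4
  6: level 4, partial 0
  7: level 3, partial 4
  8: level 2, partial 7
Execution walk:
  screen_input([9, 5, 8, 10, 2, 8, 10]) -> 52  [called from collect_span, line 17]
Log line origins:
  1: logged in main at line 25
  2: logged in collect_span at line 16
  3: logged in screen_input at line 8
  4: logged in screen_input at line 12
  5: logged in collect_span at line 19
  6-27: logged in sum_active at line 4
A correct fix: line 5: replace `sum_active(floor + low, low - 1)` with `sum_active(low - 1, floor + low)`.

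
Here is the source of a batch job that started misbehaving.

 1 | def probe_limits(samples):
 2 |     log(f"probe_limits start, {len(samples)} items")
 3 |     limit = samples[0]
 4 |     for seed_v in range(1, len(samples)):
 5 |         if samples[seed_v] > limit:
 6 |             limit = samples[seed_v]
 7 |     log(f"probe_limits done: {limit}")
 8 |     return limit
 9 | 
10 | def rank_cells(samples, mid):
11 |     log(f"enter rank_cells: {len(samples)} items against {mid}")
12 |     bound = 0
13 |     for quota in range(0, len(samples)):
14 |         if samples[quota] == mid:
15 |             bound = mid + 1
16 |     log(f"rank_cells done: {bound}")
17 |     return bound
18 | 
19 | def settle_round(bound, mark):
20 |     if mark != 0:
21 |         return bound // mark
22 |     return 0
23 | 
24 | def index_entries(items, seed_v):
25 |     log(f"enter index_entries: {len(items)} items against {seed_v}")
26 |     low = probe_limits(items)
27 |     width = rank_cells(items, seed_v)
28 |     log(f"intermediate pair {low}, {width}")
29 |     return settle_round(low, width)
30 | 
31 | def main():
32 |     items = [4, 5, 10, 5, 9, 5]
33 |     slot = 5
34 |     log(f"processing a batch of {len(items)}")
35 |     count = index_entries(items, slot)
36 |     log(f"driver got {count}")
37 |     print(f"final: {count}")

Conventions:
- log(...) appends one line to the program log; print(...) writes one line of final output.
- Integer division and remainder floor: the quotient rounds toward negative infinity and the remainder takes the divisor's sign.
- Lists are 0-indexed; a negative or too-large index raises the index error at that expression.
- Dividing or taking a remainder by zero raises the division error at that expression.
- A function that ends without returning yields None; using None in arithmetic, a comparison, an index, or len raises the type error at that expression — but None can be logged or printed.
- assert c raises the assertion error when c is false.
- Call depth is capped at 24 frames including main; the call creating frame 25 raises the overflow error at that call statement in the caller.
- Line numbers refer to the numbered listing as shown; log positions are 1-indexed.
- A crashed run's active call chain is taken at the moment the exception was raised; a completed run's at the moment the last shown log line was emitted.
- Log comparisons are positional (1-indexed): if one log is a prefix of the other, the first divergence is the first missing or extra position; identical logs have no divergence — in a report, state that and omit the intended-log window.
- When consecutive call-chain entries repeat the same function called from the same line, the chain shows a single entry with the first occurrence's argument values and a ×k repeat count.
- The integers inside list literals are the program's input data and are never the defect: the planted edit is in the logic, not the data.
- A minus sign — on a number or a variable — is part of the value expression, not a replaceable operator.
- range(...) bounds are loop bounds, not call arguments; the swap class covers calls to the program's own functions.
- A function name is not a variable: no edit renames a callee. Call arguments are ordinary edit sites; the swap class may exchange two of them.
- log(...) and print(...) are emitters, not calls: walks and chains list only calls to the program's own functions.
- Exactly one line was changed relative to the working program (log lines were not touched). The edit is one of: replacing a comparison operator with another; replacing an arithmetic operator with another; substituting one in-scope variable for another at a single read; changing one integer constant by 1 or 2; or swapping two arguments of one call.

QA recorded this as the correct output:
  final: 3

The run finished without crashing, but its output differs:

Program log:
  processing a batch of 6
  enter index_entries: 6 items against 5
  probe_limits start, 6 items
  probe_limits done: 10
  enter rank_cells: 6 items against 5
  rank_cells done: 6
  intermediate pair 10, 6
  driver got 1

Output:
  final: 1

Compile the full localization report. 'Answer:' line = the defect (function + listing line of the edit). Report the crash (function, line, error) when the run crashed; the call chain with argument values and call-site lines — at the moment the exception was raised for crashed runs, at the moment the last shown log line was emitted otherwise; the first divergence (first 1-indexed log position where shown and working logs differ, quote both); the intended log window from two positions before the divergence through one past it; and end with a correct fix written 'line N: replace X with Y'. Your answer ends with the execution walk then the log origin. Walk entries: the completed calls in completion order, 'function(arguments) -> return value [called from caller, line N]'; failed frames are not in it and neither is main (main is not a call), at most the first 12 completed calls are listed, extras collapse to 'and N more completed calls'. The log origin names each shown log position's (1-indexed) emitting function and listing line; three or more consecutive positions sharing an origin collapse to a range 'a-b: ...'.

Answer: the defect is in rank_cells at line 15.
The tell: Position 6 is the first bad log line: 'rank_cells done: 6' should read 'rank_cells done: 3'.
Call chain: main.
First divergence: position 6 — the shown line 'rank_cells done: 6' should read 'rank_cells done: 3'.
Intended log window:
  4: probe_limits done: 10
  5: enter rank_cells: 6 items against 5
  6: rank_cells done: 3
  7: intermediate pair 10, 3
Execution walk:
  probe_limits([4, 5, 10, 5, 9, 5]) -> 10  [called from index_entries, line 26]
  rank_cells([4, 5, 10, 5, 9, 5], 5) -> 6  [called from index_entries, line 27]
  settle_round(10, 6) -> 1  [called from index_entries, line 29]
  index_entries([4, 5, 10, 5, 9, 5], 5) -> 1  [called from main, line 35]
Log line origins:
  1: from main, line 34
  2: from index_entries, line 25
  3: from probe_limits, line 2
  4: from probe_limits, line 7
  5: from rank_cells, line 11
  6: from rank_cells, line 16
  7: from index_entries, line 28
  8: from main, line 36
A correct fix: line 15: replace `mid` with `bound`.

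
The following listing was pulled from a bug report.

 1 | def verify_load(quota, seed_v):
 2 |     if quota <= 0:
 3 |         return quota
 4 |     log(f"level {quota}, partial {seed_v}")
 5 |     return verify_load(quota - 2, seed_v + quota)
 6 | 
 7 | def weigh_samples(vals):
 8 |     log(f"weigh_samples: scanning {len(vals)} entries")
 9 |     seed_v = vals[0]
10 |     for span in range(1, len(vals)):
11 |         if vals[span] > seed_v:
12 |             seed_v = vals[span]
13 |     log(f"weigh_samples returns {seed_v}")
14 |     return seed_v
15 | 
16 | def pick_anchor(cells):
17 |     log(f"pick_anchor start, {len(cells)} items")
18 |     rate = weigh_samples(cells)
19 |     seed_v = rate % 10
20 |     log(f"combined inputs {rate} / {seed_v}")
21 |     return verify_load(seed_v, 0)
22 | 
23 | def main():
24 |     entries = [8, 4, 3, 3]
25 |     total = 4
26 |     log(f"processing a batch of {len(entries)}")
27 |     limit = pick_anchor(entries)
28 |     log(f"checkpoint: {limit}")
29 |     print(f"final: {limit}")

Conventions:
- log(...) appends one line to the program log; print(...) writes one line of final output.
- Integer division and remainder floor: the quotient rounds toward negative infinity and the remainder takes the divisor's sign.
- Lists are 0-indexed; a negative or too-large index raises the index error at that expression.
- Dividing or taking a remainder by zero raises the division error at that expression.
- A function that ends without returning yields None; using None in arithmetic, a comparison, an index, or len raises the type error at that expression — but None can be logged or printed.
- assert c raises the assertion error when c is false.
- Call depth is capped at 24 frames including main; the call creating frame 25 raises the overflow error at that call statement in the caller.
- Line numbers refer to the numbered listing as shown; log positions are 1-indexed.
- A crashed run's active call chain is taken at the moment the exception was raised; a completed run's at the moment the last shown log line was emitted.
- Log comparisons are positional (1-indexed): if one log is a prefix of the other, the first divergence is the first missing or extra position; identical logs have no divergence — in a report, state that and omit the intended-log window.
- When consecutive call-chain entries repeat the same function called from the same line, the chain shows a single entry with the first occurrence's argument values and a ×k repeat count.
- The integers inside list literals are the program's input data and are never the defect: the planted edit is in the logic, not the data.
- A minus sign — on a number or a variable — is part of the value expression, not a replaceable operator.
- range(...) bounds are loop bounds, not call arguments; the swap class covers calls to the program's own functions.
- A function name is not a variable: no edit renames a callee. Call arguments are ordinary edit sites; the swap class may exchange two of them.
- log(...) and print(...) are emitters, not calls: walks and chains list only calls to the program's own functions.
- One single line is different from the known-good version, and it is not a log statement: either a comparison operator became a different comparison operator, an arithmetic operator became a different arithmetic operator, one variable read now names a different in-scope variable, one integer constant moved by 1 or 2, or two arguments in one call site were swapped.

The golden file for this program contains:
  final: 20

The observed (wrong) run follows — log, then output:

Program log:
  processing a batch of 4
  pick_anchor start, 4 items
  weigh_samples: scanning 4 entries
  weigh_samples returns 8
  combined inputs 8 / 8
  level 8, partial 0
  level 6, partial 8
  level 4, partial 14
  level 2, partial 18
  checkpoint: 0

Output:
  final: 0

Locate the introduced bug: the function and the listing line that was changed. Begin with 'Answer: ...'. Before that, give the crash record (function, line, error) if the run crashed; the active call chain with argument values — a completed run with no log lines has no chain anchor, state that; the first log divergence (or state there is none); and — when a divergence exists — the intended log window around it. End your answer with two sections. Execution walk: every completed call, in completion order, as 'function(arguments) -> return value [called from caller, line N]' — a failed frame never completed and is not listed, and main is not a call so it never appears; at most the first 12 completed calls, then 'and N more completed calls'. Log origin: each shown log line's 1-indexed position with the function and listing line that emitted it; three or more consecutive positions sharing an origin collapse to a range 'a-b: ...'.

Answer: the defect is in verify_load at line 3.
Key fact: The log first diverges at position 10: the faulty run prints 'checkpoint: 0' where the working version prints 'checkpoint: 20'.
Call chain: main.
First divergence: position 10 — the shown line 'checkpoint: 0' should read 'checkpoint: 20'.
Intended log window:
  8: level 4, partial 14
  9: level 2, partial 18
  10: checkpoint: 20
Execution walk:
  weigh_samples([8, 4, 3, 3]) -> 8  [called from pick_anchor, line 18]
  verify_load(0, 20) -> 0  [called from verify_load, line 5]
  verify_load(2, 18) -> 0  [called from verify_load, line 5]
  verify_load(4, 14) -> 0  [called from verify_load, line 5]
  verify_load(6, 8) -> 0  [called from verify_load, line 5]
  verify_load(8, 0) -> 0  [called from pick_anchor, line 21]
  pick_anchor([8, 4, 3, 3]) -> 0  [called from main, line 27]
Log origins:
  1 — main, line 26
  2 — pick_anchor, line 17
  3 — weigh_samples, line 8
  4 — weigh_samples, line 13
  5 — pick_anchor, line 20
  6-9 — verify_load, line 4
  10 — main, line 28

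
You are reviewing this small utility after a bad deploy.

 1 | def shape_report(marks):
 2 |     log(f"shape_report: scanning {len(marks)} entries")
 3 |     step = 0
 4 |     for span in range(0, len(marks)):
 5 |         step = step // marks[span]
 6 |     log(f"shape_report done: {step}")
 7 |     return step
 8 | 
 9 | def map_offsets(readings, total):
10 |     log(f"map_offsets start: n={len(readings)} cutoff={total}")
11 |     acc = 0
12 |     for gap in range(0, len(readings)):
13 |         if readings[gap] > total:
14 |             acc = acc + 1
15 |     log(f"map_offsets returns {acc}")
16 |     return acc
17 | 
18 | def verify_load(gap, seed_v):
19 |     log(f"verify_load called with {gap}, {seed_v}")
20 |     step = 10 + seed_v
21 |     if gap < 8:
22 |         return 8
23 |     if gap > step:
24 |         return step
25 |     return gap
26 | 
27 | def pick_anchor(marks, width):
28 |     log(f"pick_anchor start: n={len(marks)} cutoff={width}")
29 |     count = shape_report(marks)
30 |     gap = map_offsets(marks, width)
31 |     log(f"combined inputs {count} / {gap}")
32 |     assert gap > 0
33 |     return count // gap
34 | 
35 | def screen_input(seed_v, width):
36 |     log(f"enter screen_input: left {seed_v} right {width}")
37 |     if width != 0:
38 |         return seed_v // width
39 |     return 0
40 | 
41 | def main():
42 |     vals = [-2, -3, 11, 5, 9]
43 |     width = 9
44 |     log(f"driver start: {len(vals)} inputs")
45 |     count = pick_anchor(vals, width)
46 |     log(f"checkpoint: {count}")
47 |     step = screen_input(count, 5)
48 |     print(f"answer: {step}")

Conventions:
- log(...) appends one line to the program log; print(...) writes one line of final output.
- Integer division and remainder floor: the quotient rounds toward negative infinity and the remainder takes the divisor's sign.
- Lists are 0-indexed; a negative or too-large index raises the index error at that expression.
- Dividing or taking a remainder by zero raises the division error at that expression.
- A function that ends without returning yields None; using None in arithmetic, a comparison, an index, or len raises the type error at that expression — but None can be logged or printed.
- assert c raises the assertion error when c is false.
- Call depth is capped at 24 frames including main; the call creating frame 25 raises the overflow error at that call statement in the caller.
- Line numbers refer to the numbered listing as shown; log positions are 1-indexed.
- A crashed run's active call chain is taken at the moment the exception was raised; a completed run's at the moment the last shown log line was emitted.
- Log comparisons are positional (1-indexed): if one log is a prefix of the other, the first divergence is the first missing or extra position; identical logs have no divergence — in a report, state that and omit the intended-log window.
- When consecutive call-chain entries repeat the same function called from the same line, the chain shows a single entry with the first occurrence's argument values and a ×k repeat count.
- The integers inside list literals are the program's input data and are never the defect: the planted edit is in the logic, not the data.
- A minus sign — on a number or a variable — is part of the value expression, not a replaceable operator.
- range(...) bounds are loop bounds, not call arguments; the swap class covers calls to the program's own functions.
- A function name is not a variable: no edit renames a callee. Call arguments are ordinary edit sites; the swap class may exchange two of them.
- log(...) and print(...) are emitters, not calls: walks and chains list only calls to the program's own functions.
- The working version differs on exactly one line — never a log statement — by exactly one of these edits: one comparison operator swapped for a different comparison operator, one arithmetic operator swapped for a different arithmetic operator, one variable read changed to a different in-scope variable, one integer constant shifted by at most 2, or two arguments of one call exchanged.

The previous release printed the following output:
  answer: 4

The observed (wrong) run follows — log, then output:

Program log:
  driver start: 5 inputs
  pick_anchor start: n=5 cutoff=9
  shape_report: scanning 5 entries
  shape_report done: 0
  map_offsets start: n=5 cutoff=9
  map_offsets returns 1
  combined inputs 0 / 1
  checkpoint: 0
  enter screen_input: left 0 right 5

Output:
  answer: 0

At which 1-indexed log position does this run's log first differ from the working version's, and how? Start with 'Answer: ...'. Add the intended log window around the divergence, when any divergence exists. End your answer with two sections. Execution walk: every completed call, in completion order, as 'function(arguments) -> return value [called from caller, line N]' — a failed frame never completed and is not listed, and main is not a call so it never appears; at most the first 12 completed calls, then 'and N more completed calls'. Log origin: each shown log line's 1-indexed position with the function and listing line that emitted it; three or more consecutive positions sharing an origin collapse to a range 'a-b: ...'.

Answer: position 4 — the shown line 'shape_report done: 0' should read 'shape_report done: 20'.
Intended log window:
  2: pick_anchor start: n=5 cutoff=9
  3: shape_report: scanning 5 entries
  4: shape_report done: 20
  5: map_offsets start: n=5 cutoff=9
Execution walk:
  shape_report([-2, -3, 11, 5, 9]) -> 0  [called from pick_anchor, line 29]
  map_offsets([-2, -3, 11, 5, 9], 9) -> 1  [called from pick_anchor, line 30]
  pick_anchor([-2, -3, 11, 5, 9], 9) -> 0  [called from main, line 45]
  screen_input(0, 5) -> 0  [called from main, line 47]
Log origin:
  1: emitted by main (line 44)
  2: emitted by pick_anchor (line 28)
  3: emitted by shape_report (line 2)
  4: emitted by shape_report (line 6)
  5: emitted by map_offsets (line 10)
  6: emitted by map_offsets (line 15)
  7: emitted by pick_anchor (line 31)
  8: emitted by main (line 46)
  9: emitted by screen_input (line 36)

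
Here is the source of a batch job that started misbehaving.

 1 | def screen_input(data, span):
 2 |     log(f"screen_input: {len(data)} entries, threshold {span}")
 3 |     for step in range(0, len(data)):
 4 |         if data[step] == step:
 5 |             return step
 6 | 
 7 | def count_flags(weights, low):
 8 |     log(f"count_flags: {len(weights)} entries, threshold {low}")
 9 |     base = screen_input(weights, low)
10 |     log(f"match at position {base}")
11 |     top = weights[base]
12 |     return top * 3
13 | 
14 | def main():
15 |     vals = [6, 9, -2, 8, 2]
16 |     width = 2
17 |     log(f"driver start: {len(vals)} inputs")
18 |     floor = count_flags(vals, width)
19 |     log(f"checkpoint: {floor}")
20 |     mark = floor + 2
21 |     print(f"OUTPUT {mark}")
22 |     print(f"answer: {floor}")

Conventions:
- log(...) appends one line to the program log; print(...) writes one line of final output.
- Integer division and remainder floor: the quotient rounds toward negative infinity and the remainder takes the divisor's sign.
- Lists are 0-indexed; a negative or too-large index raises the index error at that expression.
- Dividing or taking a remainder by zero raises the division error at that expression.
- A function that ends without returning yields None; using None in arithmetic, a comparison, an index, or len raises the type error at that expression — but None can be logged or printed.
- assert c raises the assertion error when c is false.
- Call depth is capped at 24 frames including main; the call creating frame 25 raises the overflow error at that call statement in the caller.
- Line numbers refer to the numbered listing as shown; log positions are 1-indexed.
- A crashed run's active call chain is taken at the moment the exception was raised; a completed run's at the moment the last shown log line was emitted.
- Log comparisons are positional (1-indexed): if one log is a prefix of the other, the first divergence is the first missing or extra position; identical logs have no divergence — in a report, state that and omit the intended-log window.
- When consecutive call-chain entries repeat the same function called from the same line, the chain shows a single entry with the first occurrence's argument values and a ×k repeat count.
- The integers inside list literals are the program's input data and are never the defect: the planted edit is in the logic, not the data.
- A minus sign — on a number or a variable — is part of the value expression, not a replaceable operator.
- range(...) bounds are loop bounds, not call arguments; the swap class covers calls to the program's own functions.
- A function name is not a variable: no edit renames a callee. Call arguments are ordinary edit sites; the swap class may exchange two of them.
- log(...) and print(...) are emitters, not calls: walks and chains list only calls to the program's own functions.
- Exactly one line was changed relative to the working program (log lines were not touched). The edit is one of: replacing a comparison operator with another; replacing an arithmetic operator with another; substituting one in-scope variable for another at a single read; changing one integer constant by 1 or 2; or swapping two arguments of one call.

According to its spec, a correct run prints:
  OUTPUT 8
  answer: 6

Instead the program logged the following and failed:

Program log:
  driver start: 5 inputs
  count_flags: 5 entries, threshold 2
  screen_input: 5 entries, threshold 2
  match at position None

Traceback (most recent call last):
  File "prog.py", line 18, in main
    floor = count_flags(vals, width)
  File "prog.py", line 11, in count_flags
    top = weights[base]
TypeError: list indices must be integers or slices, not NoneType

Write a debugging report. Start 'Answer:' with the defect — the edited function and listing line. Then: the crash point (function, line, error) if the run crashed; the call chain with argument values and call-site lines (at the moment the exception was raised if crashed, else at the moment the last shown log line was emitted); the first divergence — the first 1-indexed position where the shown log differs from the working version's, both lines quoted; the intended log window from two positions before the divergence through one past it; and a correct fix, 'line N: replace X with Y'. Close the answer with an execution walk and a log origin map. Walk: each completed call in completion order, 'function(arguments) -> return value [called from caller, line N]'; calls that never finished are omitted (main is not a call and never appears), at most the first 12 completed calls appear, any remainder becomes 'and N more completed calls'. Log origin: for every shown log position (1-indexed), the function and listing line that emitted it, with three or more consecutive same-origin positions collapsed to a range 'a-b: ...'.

Answer: the defect is in screen_input at line 4.
The tell: The earliest visible damage is log position 4 — 'match at position None' rather than the intended 'match at position 4'.
Crash: count_flags, line 11, TypeError.
Call chain: main -> count_flags([6, 9, -2, 8, 2], 2) (called at line 18).
First divergence: at position 4 the run shows 'match at position None' where the working version logs 'match at position 4'.
Intended log window:
  2: count_flags: 5 entries, threshold 2
  3: screen_input: 5 entries, threshold 2
  4: match at position 4
  5: checkpoint: 6
Execution walk:
  screen_input([6, 9, -2, 8, 2], 2) -> None  [called from count_flags, line 9]
Log origin:
  1 — main, line 17
  2 — count_flags, line 8
  3 — screen_input, line 2
  4 — count_flags, line 10
A correct fix: line 4: replace `data[step] == step` with `data[step] == span`.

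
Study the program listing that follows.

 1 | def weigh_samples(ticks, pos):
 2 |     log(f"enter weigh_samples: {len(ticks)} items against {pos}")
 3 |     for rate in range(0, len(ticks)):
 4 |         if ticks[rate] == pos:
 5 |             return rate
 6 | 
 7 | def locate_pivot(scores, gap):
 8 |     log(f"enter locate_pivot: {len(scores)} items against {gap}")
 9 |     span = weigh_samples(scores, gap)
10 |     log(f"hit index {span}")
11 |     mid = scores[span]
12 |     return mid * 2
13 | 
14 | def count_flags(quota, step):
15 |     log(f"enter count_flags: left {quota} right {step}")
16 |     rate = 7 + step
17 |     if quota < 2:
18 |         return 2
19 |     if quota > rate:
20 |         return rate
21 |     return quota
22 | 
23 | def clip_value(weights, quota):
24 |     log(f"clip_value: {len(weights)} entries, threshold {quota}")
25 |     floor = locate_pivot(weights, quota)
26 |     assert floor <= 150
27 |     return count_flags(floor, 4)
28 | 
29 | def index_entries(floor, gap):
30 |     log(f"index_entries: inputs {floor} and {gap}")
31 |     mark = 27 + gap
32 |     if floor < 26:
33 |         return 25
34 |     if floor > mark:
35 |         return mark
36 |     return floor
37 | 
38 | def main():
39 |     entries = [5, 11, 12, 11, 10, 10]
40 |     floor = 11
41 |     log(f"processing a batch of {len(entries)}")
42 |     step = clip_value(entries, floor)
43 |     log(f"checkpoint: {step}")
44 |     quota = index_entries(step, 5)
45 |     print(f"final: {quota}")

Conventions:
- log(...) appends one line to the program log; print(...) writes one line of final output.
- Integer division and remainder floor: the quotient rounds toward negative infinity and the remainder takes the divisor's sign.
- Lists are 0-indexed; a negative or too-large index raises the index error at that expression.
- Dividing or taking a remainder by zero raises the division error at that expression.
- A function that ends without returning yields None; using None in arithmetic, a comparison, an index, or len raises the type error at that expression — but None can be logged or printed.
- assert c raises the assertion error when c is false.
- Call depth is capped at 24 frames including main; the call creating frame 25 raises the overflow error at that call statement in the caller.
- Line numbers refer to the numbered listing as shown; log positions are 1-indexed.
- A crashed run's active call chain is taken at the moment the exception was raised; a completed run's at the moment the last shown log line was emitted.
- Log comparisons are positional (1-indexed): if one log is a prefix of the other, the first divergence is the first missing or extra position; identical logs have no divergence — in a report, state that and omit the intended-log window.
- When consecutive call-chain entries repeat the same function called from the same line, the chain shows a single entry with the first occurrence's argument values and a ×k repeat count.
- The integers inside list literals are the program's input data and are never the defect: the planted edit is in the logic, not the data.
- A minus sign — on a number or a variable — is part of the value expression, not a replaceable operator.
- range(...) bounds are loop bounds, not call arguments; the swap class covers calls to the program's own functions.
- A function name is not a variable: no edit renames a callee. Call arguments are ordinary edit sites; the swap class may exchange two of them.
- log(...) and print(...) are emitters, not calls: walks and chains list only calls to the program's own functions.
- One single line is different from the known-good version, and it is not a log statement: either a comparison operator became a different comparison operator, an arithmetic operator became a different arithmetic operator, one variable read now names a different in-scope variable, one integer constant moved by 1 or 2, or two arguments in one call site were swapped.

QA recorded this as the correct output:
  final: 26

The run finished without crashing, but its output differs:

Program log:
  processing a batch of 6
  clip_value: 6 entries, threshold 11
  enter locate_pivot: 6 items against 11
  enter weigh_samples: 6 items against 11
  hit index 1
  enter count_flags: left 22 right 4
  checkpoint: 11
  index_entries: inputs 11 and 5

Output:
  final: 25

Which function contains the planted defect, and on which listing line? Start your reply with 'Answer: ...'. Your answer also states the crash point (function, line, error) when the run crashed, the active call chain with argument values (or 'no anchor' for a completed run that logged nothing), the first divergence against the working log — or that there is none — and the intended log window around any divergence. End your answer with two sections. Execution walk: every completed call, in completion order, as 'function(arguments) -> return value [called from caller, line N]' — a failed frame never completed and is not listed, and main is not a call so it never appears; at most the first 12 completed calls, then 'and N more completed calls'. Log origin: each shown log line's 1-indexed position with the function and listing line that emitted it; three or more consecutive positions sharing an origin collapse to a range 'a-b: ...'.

Answer: the defect is in index_entries at line 33.
Key observation: The two runs log identically and part ways only at the printed values.
Call chain: main -> index_entries(11, 5) (called at line 44).
First divergence: none — the logs agree in full.
Execution walk:
  weigh_samples([5, 11, 12, 11, 10, 10], 11) -> 1  [called from locate_pivot, line 9]
  locate_pivot([5, 11, 12, 11, 10, 10], 11) -> 22  [called from clip_value, line 25]
  count_flags(22, 4) -> 11  [called from clip_value, line 27]
  clip_value([5, 11, 12, 11, 10, 10], 11) -> 11  [called from main, line 42]
  index_entries(11, 5) -> 25  [called from main, line 44]
Log line origins:
  1 — main, line 41
  2 — clip_value, line 24
  3 — locate_pivot, line 8
  4 — weigh_samples, line 2
  5 — locate_pivot, line 10
  6 — count_flags, line 15
  7 — main, line 43
  8 — index_entries, line 30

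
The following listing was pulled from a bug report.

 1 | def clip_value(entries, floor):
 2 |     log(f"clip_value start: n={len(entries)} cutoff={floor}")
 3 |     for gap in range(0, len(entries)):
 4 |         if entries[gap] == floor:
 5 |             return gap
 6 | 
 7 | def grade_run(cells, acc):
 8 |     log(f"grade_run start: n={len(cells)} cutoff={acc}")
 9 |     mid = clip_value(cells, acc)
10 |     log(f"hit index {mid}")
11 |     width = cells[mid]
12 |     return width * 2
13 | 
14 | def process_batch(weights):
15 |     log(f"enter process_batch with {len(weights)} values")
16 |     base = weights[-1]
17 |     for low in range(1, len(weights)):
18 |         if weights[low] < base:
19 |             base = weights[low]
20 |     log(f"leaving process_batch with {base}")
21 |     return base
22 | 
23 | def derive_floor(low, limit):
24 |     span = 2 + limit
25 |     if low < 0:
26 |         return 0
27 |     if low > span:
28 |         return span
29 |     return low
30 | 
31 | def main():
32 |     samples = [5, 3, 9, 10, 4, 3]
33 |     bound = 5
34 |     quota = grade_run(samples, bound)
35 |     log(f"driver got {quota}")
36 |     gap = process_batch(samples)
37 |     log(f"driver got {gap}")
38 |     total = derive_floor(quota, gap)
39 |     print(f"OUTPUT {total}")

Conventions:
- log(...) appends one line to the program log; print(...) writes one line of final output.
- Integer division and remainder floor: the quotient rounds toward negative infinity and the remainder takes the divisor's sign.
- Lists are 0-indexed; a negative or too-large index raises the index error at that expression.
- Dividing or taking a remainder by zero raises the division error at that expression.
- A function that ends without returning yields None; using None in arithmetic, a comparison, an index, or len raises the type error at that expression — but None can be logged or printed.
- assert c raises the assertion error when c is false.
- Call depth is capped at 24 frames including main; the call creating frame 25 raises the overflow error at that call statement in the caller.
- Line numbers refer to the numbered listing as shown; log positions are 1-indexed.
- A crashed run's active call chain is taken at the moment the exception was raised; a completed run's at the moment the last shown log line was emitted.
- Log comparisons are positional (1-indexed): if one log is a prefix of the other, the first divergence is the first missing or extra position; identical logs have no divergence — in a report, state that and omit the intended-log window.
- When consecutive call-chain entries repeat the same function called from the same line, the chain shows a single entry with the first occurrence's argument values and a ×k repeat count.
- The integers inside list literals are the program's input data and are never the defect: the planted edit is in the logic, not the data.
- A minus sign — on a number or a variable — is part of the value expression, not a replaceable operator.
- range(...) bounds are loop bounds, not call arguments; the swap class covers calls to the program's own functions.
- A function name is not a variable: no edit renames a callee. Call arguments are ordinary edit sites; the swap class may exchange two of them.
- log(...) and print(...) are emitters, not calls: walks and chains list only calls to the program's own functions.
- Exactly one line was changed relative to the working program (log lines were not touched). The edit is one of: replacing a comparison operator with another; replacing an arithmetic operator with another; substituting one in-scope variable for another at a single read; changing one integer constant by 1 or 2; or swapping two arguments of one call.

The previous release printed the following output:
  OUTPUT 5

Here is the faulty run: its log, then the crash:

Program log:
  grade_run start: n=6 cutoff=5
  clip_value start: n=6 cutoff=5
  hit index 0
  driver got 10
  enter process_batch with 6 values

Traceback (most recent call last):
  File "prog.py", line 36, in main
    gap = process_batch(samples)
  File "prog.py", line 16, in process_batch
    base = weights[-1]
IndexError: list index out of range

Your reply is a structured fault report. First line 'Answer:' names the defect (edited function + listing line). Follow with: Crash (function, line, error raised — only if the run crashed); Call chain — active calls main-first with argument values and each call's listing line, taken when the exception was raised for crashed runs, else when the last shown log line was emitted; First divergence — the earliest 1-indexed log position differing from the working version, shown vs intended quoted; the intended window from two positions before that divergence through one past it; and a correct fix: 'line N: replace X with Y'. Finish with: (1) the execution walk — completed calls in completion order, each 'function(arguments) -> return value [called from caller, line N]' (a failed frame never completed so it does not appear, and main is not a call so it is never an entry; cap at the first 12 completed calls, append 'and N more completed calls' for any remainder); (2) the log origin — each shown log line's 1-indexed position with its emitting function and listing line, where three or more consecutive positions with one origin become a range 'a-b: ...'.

Answer: the defect is in process_batch at line 16.
Key observation: After 5 matching log lines the faulty run goes silent, while the working version continues with 'leaving process_batch with 3'.
Crash: process_batch, line 16, IndexError.
Call chain: main -> process_batch([5, 3, 9, 10, 4, 3]) (called at line 36).
First divergence: position 6 — after 5 matching lines the faulty run goes silent; intended next line 'leaving process_batch with 3'.
Intended log window:
  4: driver got 10
  5: enter process_batch with 6 values
  6: leaving process_batch with 3
  7: driver got 3
Execution walk:
  clip_value([5, 3, 9, 10, 4, 3], 5) -> 0  [called from grade_run, line 9]
  grade_run([5, 3, 9, 10, 4, 3], 5) -> 10  [called from main, line 34]
Log origin:
  1: from grade_run, line 8
  2: from clip_value, line 2
  3: from grade_run, line 10
  4: from main, line 35
  5: from process_batch, line 15
A correct fix: line 16: replace `-1` with `0`.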